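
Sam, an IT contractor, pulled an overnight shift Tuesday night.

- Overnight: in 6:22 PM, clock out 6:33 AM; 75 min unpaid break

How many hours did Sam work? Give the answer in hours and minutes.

Overnight: 6:22 PM → midnight = 5 h 38 min; midnight → 6:33 AM = 6 h 33 min; span 12 h 11 min; less 75 min break → 10 h 56 min

10 h 56 min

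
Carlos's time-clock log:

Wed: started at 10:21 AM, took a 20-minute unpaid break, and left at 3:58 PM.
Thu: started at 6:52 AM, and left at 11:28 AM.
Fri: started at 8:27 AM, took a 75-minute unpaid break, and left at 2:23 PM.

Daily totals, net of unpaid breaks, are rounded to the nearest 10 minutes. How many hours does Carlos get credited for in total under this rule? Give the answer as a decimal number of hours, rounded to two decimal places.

14.67 hours

Wed: 10:21 AM–3:58 PM = 5 h 37 min − 20 min = 5 h 17 min → rounds to 5 h 20 min
Thu: 6:52 AM–11:28 AM = 4 h 36 min → rounds to 4 h 40 min
Fri: 8:27 AM–2:23 PM = 5 h 56 min − 75 min = 4 h 41 min → rounds to 4 h 40 min
Total credited: 14 h 40 min.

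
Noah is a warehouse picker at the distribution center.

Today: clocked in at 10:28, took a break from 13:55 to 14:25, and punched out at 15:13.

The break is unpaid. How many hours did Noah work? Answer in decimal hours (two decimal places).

4.25 hours

Today: 10:28–15:13 = 4 h 45 min; less 30 min break → 4 h 15 min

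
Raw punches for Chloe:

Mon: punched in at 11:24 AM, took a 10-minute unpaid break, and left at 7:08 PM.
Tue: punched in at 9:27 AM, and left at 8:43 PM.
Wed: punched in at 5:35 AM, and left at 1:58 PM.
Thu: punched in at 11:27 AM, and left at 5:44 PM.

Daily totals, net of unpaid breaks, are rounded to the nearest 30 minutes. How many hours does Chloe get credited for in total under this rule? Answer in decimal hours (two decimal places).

Mon: 11:24 AM–7:08 PM = 7 h 44 min − 10 min = 7 h 34 min → rounds to 7 h 30 min
Tue: 9:27 AM–8:43 PM = 11 h 16 min → rounds to 11 h 30 min
Wed: 5:35 AM–1:58 PM = 8 h 23 min → rounds to 8 h 30 min
Thu: 11:27 AM–5:44 PM = 6 h 17 min → rounds to 6 h 30 min
Total credited: 34 h 0 min.

34.00 hours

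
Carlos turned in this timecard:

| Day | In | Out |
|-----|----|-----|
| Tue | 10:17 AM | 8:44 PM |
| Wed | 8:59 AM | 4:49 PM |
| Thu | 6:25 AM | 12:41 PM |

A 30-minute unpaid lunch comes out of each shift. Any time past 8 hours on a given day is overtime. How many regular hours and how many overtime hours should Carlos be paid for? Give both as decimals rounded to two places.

Tue: 10:17 AM–8:44 PM = 10 h 27 min; less 30 min break → 9 h 57 min
Wed: 8:59 AM–4:49 PM = 7 h 50 min; less 30 min break → 7 h 20 min
Thu: 6:25 AM–12:41 PM = 6 h 16 min; less 30 min break → 5 h 46 min
Tue reg 8 h 0 min / OT 1 h 57 min; Wed reg 7 h 20 min / OT 0 h 0 min; Thu reg 5 h 46 min / OT 0 h 0 min.
Totals: regular 21 h 6 min, overtime 1 h 57 min.

Regular 21.10 hours, overtime 1.95 hours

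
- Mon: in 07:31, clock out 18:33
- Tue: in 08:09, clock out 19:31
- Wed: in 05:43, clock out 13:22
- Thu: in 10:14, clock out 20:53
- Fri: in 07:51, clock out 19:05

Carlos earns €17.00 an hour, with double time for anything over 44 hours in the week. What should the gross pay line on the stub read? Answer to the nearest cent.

Mon: 07:31–18:33 = 11 h 2 min
Tue: 08:09–19:31 = 11 h 22 min
Wed: 05:43–13:22 = 7 h 39 min
Thu: 10:14–20:53 = 10 h 39 min
Fri: 07:51–19:05 = 11 h 14 min
Total worked: 51 h 56 min = 3116 min.
Regular 44 h 0 min = 2640 min at €17.00/h; overtime 7 h 56 min = 476 min at €34.00/h.
Pay = (2640 × €17.00 + 476 × €34.00) ÷ 60 = €1017.73.

€1017.73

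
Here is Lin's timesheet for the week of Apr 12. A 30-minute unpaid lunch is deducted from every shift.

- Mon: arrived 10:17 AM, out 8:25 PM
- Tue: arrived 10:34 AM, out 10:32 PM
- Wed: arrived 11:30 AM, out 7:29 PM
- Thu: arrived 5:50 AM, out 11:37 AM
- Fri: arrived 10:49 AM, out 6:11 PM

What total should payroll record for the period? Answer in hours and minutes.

40 h 44 min

Mon: 10:17 AM–8:25 PM = 10 h 8 min; less 30 min break → 9 h 38 min
Tue: 10:34 AM–10:32 PM = 11 h 58 min; less 30 min break → 11 h 28 min
Wed: 11:30 AM–7:29 PM = 7 h 59 min; less 30 min break → 7 h 29 min
Thu: 5:50 AM–11:37 AM = 5 h 47 min; less 30 min break → 5 h 17 min
Fri: 10:49 AM–6:11 PM = 7 h 22 min; less 30 min break → 6 h 52 min
Total: 9 h 38 min + 11 h 28 min + 7 h 29 min + 5 h 17 min + 6 h 52 min = 40 h 44 min.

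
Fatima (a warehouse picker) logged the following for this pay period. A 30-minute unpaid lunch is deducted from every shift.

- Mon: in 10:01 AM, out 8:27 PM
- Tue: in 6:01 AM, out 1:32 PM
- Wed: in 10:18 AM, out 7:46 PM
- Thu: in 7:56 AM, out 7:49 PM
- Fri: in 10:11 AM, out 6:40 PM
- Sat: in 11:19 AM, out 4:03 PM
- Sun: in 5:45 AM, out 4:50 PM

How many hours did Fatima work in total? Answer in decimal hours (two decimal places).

60.10 hours

Mon: 10:01 AM–8:27 PM = 10 h 26 min; less 30 min break → 9 h 56 min
Tue: 6:01 AM–1:32 PM = 7 h 31 min; less 30 min break → 7 h 1 min
Wed: 10:18 AM–7:46 PM = 9 h 28 min; less 30 min break → 8 h 58 min
Thu: 7:56 AM–7:49 PM = 11 h 53 min; less 30 min break → 11 h 23 min
Fri: 10:11 AM–6:40 PM = 8 h 29 min; less 30 min break → 7 h 59 min
Sat: 11:19 AM–4:03 PM = 4 h 44 min; less 30 min break → 4 h 14 min
Sun: 5:45 AM–4:50 PM = 11 h 5 min; less 30 min break → 10 h 35 min
Total: 9 h 56 min + 7 h 1 min + 8 h 58 min + 11 h 23 min + 7 h 59 min + 4 h 14 min + 10 h 35 min = 60 h 6 min.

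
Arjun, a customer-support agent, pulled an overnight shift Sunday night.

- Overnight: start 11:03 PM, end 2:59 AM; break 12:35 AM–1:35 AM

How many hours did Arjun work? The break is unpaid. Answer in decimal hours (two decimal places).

Overnight: 11:03 PM → midnight = 0 h 57 min; midnight → 2:59 AM = 2 h 59 min; span 3 h 56 min; less 60 min break → 2 h 56 min

2.93 hours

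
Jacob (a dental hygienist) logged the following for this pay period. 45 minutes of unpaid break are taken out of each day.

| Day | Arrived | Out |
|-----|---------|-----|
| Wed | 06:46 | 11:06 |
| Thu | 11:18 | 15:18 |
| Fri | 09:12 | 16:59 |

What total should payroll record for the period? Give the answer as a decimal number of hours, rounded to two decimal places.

13.87 hours

Wed: 06:46–11:06 = 4 h 20 min; less 45 min break → 3 h 35 min
Thu: 11:18–15:18 = 4 h 0 min; less 45 min break → 3 h 15 min
Fri: 09:12–16:59 = 7 h 47 min; less 45 min break → 7 h 2 min
Total: 3 h 35 min + 3 h 15 min + 7 h 2 min = 13 h 52 min.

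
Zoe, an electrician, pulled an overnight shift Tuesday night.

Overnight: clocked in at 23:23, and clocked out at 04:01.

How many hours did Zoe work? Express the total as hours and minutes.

4 h 38 min

Overnight: 23:23 → midnight = 0 h 37 min; midnight → 04:01 = 4 h 1 min; span 4 h 38 min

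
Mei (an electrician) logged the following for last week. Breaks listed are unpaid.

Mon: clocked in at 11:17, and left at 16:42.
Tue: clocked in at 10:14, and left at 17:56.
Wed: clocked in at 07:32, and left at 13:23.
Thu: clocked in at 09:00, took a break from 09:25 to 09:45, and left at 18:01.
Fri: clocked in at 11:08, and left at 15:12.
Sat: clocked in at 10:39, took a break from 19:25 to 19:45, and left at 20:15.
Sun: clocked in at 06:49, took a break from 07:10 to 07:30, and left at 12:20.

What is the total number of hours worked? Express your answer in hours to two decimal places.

46.17 hours

Mon: 11:17–16:42 = 5 h 25 min
Tue: 10:14–17:56 = 7 h 42 min
Wed: 07:32–13:23 = 5 h 51 min
Thu: 09:00–18:01 = 9 h 1 min; less 20 min break → 8 h 41 min
Fri: 11:08–15:12 = 4 h 4 min
Sat: 10:39–20:15 = 9 h 36 min; less 20 min break → 9 h 16 min
Sun: 06:49–12:20 = 5 h 31 min; less 20 min break → 5 h 11 min
Total: 5 h 25 min + 7 h 42 min + 5 h 51 min + 8 h 41 min + 4 h 4 min + 9 h 16 min + 5 h 11 min = 46 h 10 min.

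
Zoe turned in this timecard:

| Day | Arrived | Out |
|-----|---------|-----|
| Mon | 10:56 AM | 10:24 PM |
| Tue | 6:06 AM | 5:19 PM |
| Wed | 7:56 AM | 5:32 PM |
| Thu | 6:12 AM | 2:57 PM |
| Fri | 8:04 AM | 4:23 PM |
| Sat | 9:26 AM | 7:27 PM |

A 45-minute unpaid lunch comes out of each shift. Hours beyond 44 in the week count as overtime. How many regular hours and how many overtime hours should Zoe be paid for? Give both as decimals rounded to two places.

Regular 44.00 hours, overtime 10.87 hours

Mon: 10:56 AM–10:24 PM = 11 h 28 min; less 45 min break → 10 h 43 min
Tue: 6:06 AM–5:19 PM = 11 h 13 min; less 45 min break → 10 h 28 min
Wed: 7:56 AM–5:32 PM = 9 h 36 min; less 45 min break → 8 h 51 min
Thu: 6:12 AM–2:57 PM = 8 h 45 min; less 45 min break → 8 h 0 min
Fri: 8:04 AM–4:23 PM = 8 h 19 min; less 45 min break → 7 h 34 min
Sat: 9:26 AM–7:27 PM = 10 h 1 min; less 45 min break → 9 h 16 min
Total worked: 54 h 52 min = 54.87 h.
Threshold 44 h → overtime 10 h 52 min, regular 44 h 0 min.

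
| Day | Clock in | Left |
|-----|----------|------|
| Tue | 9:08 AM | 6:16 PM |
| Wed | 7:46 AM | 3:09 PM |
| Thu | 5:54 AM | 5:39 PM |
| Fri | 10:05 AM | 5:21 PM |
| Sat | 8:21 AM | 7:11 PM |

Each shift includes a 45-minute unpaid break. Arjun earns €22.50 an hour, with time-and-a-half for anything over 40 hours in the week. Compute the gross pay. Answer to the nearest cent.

Tue: 9:08 AM–6:16 PM = 9 h 8 min; less 45 min break → 8 h 23 min
Wed: 7:46 AM–3:09 PM = 7 h 23 min; less 45 min break → 6 h 38 min
Thu: 5:54 AM–5:39 PM = 11 h 45 min; less 45 min break → 11 h 0 min
Fri: 10:05 AM–5:21 PM = 7 h 16 min; less 45 min break → 6 h 31 min
Sat: 8:21 AM–7:11 PM = 10 h 50 min; less 45 min break → 10 h 5 min
Total worked: 42 h 37 min = 2557 min.
Regular 40 h 0 min = 2400 min at €22.50/h; overtime 2 h 37 min = 157 min at €33.75/h.
Pay = (2400 × €22.50 + 157 × €33.75) ÷ 60 = €988.31.

€988.31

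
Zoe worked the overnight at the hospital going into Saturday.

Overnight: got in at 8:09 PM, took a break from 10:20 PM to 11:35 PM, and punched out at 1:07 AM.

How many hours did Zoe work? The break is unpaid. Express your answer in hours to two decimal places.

3.72 hours

Overnight: 8:09 PM → midnight = 3 h 51 min; midnight → 1:07 AM = 1 h 7 min; span 4 h 58 min; less 75 min break → 3 h 43 min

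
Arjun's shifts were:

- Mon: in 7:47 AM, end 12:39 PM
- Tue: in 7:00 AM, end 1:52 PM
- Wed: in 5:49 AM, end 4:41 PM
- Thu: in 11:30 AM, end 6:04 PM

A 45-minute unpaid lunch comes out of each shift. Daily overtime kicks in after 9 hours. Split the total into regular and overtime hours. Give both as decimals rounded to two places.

Mon: 7:47 AM–12:39 PM = 4 h 52 min; less 45 min break → 4 h 7 min
Tue: 7:00 AM–1:52 PM = 6 h 52 min; less 45 min break → 6 h 7 min
Wed: 5:49 AM–4:41 PM = 10 h 52 min; less 45 min break → 10 h 7 min
Thu: 11:30 AM–6:04 PM = 6 h 34 min; less 45 min break → 5 h 49 min
Mon reg 4 h 7 min / OT 0 h 0 min; Tue reg 6 h 7 min / OT 0 h 0 min; Wed reg 9 h 0 min / OT 1 h 7 min; Thu reg 5 h 49 min / OT 0 h 0 min.
Totals: regular 25 h 3 min, overtime 1 h 7 min.

Regular 25.05 hours, overtime 1.12 hours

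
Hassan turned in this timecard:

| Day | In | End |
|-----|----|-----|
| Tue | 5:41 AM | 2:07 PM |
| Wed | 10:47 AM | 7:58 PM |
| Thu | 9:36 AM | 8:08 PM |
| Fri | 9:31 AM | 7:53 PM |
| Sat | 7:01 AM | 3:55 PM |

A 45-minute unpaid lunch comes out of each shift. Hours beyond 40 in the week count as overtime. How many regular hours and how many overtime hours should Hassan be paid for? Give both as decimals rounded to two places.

Tue: 5:41 AM–2:07 PM = 8 h 26 min; less 45 min break → 7 h 41 min
Wed: 10:47 AM–7:58 PM = 9 h 11 min; less 45 min break → 8 h 26 min
Thu: 9:36 AM–8:08 PM = 10 h 32 min; less 45 min break → 9 h 47 min
Fri: 9:31 AM–7:53 PM = 10 h 22 min; less 45 min break → 9 h 37 min
Sat: 7:01 AM–3:55 PM = 8 h 54 min; less 45 min break → 8 h 9 min
Total worked: 43 h 40 min = 43.67 h.
Threshold 40 h → overtime 3 h 40 min, regular 40 h 0 min.

Regular 40.00 hours, overtime 3.67 hours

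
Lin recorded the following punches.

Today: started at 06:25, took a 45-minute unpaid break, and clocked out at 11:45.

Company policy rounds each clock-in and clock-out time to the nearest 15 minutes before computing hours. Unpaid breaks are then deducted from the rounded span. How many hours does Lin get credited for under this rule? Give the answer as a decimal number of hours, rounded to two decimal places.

4.50 hours

Today: in 06:25→06:30, out 11:45→11:45; 5 h 15 min − 45 min = 4 h 30 min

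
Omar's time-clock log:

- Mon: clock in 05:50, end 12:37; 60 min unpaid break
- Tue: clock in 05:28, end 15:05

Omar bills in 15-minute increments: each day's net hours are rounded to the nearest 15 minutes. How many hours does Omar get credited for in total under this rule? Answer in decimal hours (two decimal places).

15.25 hours

Mon: 05:50–12:37 = 6 h 47 min − 60 min = 5 h 47 min → rounds to 5 h 45 min
Tue: 05:28–15:05 = 9 h 37 min → rounds to 9 h 30 min
Total credited: 15 h 15 min.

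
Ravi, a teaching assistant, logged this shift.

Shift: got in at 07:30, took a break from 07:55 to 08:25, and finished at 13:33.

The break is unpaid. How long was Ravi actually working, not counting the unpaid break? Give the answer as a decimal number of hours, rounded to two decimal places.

5.55 hours

Shift: 07:30–13:33 = 6 h 3 min; less 30 min break → 5 h 33 min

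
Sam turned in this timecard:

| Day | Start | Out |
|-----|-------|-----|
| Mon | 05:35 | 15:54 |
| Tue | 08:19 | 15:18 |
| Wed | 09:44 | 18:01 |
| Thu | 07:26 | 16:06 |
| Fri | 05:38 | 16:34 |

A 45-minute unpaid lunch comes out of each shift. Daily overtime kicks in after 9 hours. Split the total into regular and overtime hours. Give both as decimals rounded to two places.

Mon: 05:35–15:54 = 10 h 19 min; less 45 min break → 9 h 34 min
Tue: 08:19–15:18 = 6 h 59 min; less 45 min break → 6 h 14 min
Wed: 09:44–18:01 = 8 h 17 min; less 45 min break → 7 h 32 min
Thu: 07:26–16:06 = 8 h 40 min; less 45 min break → 7 h 55 min
Fri: 05:38–16:34 = 10 h 56 min; less 45 min break → 10 h 11 min
Mon reg 9 h 0 min / OT 0 h 34 min; Tue reg 6 h 14 min / OT 0 h 0 min; Wed reg 7 h 32 min / OT 0 h 0 min; Thu reg 7 h 55 min / OT 0 h 0 min; Fri reg 9 h 0 min / OT 1 h 11 min.
Totals: regular 39 h 41 min, overtime 1 h 45 min.

Regular 39.68 hours, overtime 1.75 hours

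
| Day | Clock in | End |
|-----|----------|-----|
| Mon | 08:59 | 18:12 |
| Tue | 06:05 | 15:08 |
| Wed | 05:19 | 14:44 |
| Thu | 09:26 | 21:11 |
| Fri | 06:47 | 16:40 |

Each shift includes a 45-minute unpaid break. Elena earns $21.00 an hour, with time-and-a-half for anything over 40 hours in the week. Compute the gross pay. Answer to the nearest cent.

Mon: 08:59–18:12 = 9 h 13 min; less 45 min break → 8 h 28 min
Tue: 06:05–15:08 = 9 h 3 min; less 45 min break → 8 h 18 min
Wed: 05:19–14:44 = 9 h 25 min; less 45 min break → 8 h 40 min
Thu: 09:26–21:11 = 11 h 45 min; less 45 min break → 11 h 0 min
Fri: 06:47–16:40 = 9 h 53 min; less 45 min break → 9 h 8 min
Total worked: 45 h 34 min = 2734 min.
Regular 40 h 0 min = 2400 min at $21.00/h; overtime 5 h 34 min = 334 min at $31.50/h.
Pay = (2400 × $21.00 + 334 × $31.50) ÷ 60 = $1015.35.

$1015.35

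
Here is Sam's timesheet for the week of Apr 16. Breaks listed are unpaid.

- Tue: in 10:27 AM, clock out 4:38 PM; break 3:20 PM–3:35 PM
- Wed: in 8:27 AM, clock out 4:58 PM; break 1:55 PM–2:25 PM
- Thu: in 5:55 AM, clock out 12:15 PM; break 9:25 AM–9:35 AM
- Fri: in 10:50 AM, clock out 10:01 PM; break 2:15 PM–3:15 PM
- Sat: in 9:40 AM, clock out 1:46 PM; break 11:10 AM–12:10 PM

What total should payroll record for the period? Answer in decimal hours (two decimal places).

33.40 hours

Tue: 10:27 AM–4:38 PM = 6 h 11 min; less 15 min break → 5 h 56 min
Wed: 8:27 AM–4:58 PM = 8 h 31 min; less 30 min break → 8 h 1 min
Thu: 5:55 AM–12:15 PM = 6 h 20 min; less 10 min break → 6 h 10 min
Fri: 10:50 AM–10:01 PM = 11 h 11 min; less 60 min break → 10 h 11 min
Sat: 9:40 AM–1:46 PM = 4 h 6 min; less 60 min break → 3 h 6 min
Total: 5 h 56 min + 8 h 1 min + 6 h 10 min + 10 h 11 min + 3 h 6 min = 33 h 24 min.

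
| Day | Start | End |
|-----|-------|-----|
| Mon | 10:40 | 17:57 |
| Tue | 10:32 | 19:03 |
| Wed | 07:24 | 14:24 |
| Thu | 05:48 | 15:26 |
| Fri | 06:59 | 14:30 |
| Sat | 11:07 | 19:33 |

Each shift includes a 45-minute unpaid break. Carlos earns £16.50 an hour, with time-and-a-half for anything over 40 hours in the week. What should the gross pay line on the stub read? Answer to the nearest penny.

Mon: 10:40–17:57 = 7 h 17 min; less 45 min break → 6 h 32 min
Tue: 10:32–19:03 = 8 h 31 min; less 45 min break → 7 h 46 min
Wed: 07:24–14:24 = 7 h 0 min; less 45 min break → 6 h 15 min
Thu: 05:48–15:26 = 9 h 38 min; less 45 min break → 8 h 53 min
Fri: 06:59–14:30 = 7 h 31 min; less 45 min break → 6 h 46 min
Sat: 11:07–19:33 = 8 h 26 min; less 45 min break → 7 h 41 min
Total worked: 43 h 53 min = 2633 min.
Regular 40 h 0 min = 2400 min at £16.50/h; overtime 3 h 53 min = 233 min at £24.75/h.
Pay = (2400 × £16.50 + 233 × £24.75) ÷ 60 = £756.11.

£756.11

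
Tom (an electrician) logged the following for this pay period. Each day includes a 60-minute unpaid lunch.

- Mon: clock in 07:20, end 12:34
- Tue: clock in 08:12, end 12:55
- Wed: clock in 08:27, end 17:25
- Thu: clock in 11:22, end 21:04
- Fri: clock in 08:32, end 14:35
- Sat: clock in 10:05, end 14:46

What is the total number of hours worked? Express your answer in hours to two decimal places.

Mon: 07:20–12:34 = 5 h 14 min; less 60 min break → 4 h 14 min
Tue: 08:12–12:55 = 4 h 43 min; less 60 min break → 3 h 43 min
Wed: 08:27–17:25 = 8 h 58 min; less 60 min break → 7 h 58 min
Thu: 11:22–21:04 = 9 h 42 min; less 60 min break → 8 h 42 min
Fri: 08:32–14:35 = 6 h 3 min; less 60 min break → 5 h 3 min
Sat: 10:05–14:46 = 4 h 41 min; less 60 min break → 3 h 41 min
Total: 4 h 14 min + 3 h 43 min + 7 h 58 min + 8 h 42 min + 5 h 3 min + 3 h 41 min = 33 h 21 min.

33.35 hours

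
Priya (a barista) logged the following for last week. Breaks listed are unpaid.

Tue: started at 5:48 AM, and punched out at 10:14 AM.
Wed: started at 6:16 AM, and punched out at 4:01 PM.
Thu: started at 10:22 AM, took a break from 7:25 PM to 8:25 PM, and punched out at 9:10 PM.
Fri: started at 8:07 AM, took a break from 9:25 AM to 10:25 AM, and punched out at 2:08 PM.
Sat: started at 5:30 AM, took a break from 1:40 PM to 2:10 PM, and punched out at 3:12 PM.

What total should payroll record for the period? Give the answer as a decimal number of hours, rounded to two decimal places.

Tue: 5:48 AM–10:14 AM = 4 h 26 min
Wed: 6:16 AM–4:01 PM = 9 h 45 min
Thu: 10:22 AM–9:10 PM = 10 h 48 min; less 60 min break → 9 h 48 min
Fri: 8:07 AM–2:08 PM = 6 h 1 min; less 60 min break → 5 h 1 min
Sat: 5:30 AM–3:12 PM = 9 h 42 min; less 30 min break → 9 h 12 min
Total: 4 h 26 min + 9 h 45 min + 9 h 48 min + 5 h 1 min + 9 h 12 min = 38 h 12 min.

38.20 hours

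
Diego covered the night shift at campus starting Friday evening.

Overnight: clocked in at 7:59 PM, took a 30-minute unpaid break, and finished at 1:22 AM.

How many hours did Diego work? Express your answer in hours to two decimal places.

Overnight: 7:59 PM → midnight = 4 h 1 min; midnight → 1:22 AM = 1 h 22 min; span 5 h 23 min; less 30 min break → 4 h 53 min

4.88 hours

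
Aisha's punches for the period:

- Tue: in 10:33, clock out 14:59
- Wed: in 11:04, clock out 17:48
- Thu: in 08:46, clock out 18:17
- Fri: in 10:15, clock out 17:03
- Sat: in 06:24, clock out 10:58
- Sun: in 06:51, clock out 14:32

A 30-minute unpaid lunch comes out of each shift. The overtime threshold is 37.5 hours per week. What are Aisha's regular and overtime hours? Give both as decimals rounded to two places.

Regular 36.73 hours, overtime 0.00 hours

Tue: 10:33–14:59 = 4 h 26 min; less 30 min break → 3 h 56 min
Wed: 11:04–17:48 = 6 h 44 min; less 30 min break → 6 h 14 min
Thu: 08:46–18:17 = 9 h 31 min; less 30 min break → 9 h 1 min
Fri: 10:15–17:03 = 6 h 48 min; less 30 min break → 6 h 18 min
Sat: 06:24–10:58 = 4 h 34 min; less 30 min break → 4 h 4 min
Sun: 06:51–14:32 = 7 h 41 min; less 30 min break → 7 h 11 min
Total worked: 36 h 44 min = 36.73 h.
Threshold 37.5 h → overtime 0 h 0 min, regular 36 h 44 min.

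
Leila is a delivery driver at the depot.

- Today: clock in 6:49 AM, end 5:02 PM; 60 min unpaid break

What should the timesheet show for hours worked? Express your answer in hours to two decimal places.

9.22 hours

Today: 6:49 AM–5:02 PM = 10 h 13 min; less 60 min break → 9 h 13 min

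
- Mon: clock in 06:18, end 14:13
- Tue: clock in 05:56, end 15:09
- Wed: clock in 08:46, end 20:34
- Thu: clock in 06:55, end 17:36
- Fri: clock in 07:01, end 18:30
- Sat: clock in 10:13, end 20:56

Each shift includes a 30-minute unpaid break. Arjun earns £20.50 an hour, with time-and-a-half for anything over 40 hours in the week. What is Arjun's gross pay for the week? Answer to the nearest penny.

Mon: 06:18–14:13 = 7 h 55 min; less 30 min break → 7 h 25 min
Tue: 05:56–15:09 = 9 h 13 min; less 30 min break → 8 h 43 min
Wed: 08:46–20:34 = 11 h 48 min; less 30 min break → 11 h 18 min
Thu: 06:55–17:36 = 10 h 41 min; less 30 min break → 10 h 11 min
Fri: 07:01–18:30 = 11 h 29 min; less 30 min break → 10 h 59 min
Sat: 10:13–20:56 = 10 h 43 min; less 30 min break → 10 h 13 min
Total worked: 58 h 49 min = 3529 min.
Regular 40 h 0 min = 2400 min at £20.50/h; overtime 18 h 49 min = 1129 min at £30.75/h.
Pay = (2400 × £20.50 + 1129 × £30.75) ÷ 60 = £1398.61.

£1398.61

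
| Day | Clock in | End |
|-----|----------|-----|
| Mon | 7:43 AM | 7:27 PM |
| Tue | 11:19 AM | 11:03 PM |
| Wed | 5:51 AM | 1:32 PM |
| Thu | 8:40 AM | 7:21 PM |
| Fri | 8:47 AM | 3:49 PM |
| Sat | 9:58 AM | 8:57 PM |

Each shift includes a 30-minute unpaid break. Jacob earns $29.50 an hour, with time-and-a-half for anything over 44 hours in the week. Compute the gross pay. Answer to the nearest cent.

$1866.61

Mon: 7:43 AM–7:27 PM = 11 h 44 min; less 30 min break → 11 h 14 min
Tue: 11:19 AM–11:03 PM = 11 h 44 min; less 30 min break → 11 h 14 min
Wed: 5:51 AM–1:32 PM = 7 h 41 min; less 30 min break → 7 h 11 min
Thu: 8:40 AM–7:21 PM = 10 h 41 min; less 30 min break → 10 h 11 min
Fri: 8:47 AM–3:49 PM = 7 h 2 min; less 30 min break → 6 h 32 min
Sat: 9:58 AM–8:57 PM = 10 h 59 min; less 30 min break → 10 h 29 min
Total worked: 56 h 51 min = 3411 min.
Regular 44 h 0 min = 2640 min at $29.50/h; overtime 12 h 51 min = 771 min at $44.25/h.
Pay = (2640 × $29.50 + 771 × $44.25) ÷ 60 = $1866.61.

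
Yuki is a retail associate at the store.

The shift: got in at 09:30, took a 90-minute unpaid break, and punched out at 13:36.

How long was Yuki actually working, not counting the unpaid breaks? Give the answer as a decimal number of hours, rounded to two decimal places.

2.60 hours

The shift: 09:30–13:36 = 4 h 6 min; less 90 min break → 2 h 36 min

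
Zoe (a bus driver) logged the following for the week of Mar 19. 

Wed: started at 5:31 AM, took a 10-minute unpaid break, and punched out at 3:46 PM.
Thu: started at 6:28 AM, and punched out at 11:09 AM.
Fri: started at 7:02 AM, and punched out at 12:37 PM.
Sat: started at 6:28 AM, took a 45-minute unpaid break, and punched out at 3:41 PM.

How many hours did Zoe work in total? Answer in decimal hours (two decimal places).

28.82 hours

Wed: 5:31 AM–3:46 PM = 10 h 15 min; less 10 min break → 10 h 5 min
Thu: 6:28 AM–11:09 AM = 4 h 41 min
Fri: 7:02 AM–12:37 PM = 5 h 35 min
Sat: 6:28 AM–3:41 PM = 9 h 13 min; less 45 min break → 8 h 28 min
Total: 10 h 5 min + 4 h 41 min + 5 h 35 min + 8 h 28 min = 28 h 49 min.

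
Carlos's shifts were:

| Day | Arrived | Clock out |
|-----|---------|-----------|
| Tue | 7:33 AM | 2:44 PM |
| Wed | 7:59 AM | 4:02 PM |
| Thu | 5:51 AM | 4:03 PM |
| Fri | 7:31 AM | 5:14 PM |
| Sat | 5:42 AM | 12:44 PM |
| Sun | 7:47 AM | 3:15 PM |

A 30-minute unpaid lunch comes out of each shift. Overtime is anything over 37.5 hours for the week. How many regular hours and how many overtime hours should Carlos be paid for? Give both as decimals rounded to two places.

Tue: 7:33 AM–2:44 PM = 7 h 11 min; less 30 min break → 6 h 41 min
Wed: 7:59 AM–4:02 PM = 8 h 3 min; less 30 min break → 7 h 33 min
Thu: 5:51 AM–4:03 PM = 10 h 12 min; less 30 min break → 9 h 42 min
Fri: 7:31 AM–5:14 PM = 9 h 43 min; less 30 min break → 9 h 13 min
Sat: 5:42 AM–12:44 PM = 7 h 2 min; less 30 min break → 6 h 32 min
Sun: 7:47 AM–3:15 PM = 7 h 28 min; less 30 min break → 6 h 58 min
Total worked: 46 h 39 min = 46.65 h.
Threshold 37.5 h → overtime 9 h 9 min, regular 37 h 30 min.

Regular 37.50 hours, overtime 9.15 hours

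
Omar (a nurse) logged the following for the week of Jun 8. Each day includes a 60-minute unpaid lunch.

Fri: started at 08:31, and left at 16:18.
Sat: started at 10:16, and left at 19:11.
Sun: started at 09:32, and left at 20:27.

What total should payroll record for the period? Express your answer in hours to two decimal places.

Fri: 08:31–16:18 = 7 h 47 min; less 60 min break → 6 h 47 min
Sat: 10:16–19:11 = 8 h 55 min; less 60 min break → 7 h 55 min
Sun: 09:32–20:27 = 10 h 55 min; less 60 min break → 9 h 55 min
Total: 6 h 47 min + 7 h 55 min + 9 h 55 min = 24 h 37 min.

24.62 hours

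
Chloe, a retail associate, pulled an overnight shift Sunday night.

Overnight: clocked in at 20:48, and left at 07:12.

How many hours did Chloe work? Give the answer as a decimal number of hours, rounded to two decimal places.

10.40 hours

Overnight: 20:48 → midnight = 3 h 12 min; midnight → 07:12 = 7 h 12 min; span 10 h 24 min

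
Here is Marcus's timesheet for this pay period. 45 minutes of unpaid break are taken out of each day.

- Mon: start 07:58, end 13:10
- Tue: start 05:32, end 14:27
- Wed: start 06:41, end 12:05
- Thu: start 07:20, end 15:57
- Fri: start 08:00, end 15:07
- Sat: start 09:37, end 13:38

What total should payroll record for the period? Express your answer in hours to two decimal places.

34.77 hours

Mon: 07:58–13:10 = 5 h 12 min; less 45 min break → 4 h 27 min
Tue: 05:32–14:27 = 8 h 55 min; less 45 min break → 8 h 10 min
Wed: 06:41–12:05 = 5 h 24 min; less 45 min break → 4 h 39 min
Thu: 07:20–15:57 = 8 h 37 min; less 45 min break → 7 h 52 min
Fri: 08:00–15:07 = 7 h 7 min; less 45 min break → 6 h 22 min
Sat: 09:37–13:38 = 4 h 1 min; less 45 min break → 3 h 16 min
Total: 4 h 27 min + 8 h 10 min + 4 h 39 min + 7 h 52 min + 6 h 22 min + 3 h 16 min = 34 h 46 min.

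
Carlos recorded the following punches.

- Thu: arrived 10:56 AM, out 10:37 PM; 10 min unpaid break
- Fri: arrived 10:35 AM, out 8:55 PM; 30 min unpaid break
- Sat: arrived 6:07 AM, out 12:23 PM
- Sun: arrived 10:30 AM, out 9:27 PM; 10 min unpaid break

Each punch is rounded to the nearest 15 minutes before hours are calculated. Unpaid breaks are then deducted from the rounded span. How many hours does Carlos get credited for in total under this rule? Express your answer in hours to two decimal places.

38.67 hours

Thu: in 10:56 AM→11:00 AM, out 10:37 PM→10:30 PM; 11 h 30 min − 10 min = 11 h 20 min
Fri: in 10:35 AM→10:30 AM, out 8:55 PM→9:00 PM; 10 h 30 min − 30 min = 10 h 0 min
Sat: in 6:07 AM→6:00 AM, out 12:23 PM→12:30 PM; 6 h 30 min
Sun: in 10:30 AM→10:30 AM, out 9:27 PM→9:30 PM; 11 h 0 min − 10 min = 10 h 50 min
Total credited: 38 h 40 min.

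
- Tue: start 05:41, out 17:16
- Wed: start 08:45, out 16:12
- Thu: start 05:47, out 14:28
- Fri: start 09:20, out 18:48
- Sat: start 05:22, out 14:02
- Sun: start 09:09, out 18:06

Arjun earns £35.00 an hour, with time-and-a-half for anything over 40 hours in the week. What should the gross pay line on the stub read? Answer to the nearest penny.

Tue: 05:41–17:16 = 11 h 35 min
Wed: 08:45–16:12 = 7 h 27 min
Thu: 05:47–14:28 = 8 h 41 min
Fri: 09:20–18:48 = 9 h 28 min
Sat: 05:22–14:02 = 8 h 40 min
Sun: 09:09–18:06 = 8 h 57 min
Total worked: 54 h 48 min = 3288 min.
Regular 40 h 0 min = 2400 min at £35.00/h; overtime 14 h 48 min = 888 min at £52.50/h.
Pay = (2400 × £35.00 + 888 × £52.50) ÷ 60 = £2177.00.

£2177.00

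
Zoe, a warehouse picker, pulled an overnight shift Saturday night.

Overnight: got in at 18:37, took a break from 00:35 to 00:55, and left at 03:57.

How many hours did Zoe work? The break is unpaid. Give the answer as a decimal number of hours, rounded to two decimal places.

9.00 hours

Overnight: 18:37 → midnight = 5 h 23 min; midnight → 03:57 = 3 h 57 min; span 9 h 20 min; less 20 min break → 9 h 0 min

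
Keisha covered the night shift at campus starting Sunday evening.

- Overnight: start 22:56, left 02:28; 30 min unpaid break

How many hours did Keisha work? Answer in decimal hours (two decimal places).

3.03 hours

Overnight: 22:56 → midnight = 1 h 4 min; midnight → 02:28 = 2 h 28 min; span 3 h 32 min; less 30 min break → 3 h 2 min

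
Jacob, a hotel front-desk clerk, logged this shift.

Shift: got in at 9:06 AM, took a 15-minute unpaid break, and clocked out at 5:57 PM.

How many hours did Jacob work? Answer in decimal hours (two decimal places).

Shift: 9:06 AM–5:57 PM = 8 h 51 min; less 15 min break → 8 h 36 min

8.60 hours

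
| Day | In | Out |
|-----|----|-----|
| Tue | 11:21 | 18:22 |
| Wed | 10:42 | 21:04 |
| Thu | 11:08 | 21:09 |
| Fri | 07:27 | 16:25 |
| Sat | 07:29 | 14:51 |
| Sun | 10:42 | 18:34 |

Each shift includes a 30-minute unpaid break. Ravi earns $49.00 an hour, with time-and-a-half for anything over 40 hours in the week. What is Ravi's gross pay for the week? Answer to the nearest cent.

Tue: 11:21–18:22 = 7 h 1 min; less 30 min break → 6 h 31 min
Wed: 10:42–21:04 = 10 h 22 min; less 30 min break → 9 h 52 min
Thu: 11:08–21:09 = 10 h 1 min; less 30 min break → 9 h 31 min
Fri: 07:27–16:25 = 8 h 58 min; less 30 min break → 8 h 28 min
Sat: 07:29–14:51 = 7 h 22 min; less 30 min break → 6 h 52 min
Sun: 10:42–18:34 = 7 h 52 min; less 30 min break → 7 h 22 min
Total worked: 48 h 36 min = 2916 min.
Regular 40 h 0 min = 2400 min at $49.00/h; overtime 8 h 36 min = 516 min at $73.50/h.
Pay = (2400 × $49.00 + 516 × $73.50) ÷ 60 = $2592.10.

$2592.10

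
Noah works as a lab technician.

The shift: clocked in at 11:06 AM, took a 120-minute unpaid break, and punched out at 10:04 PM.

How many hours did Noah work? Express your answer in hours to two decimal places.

8.97 hours

The shift: 11:06 AM–10:04 PM = 10 h 58 min; less 120 min break → 8 h 58 min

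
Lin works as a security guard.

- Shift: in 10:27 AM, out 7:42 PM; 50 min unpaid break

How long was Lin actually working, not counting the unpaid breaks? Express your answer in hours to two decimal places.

Shift: 10:27 AM–7:42 PM = 9 h 15 min; less 50 min break → 8 h 25 min

8.42 hours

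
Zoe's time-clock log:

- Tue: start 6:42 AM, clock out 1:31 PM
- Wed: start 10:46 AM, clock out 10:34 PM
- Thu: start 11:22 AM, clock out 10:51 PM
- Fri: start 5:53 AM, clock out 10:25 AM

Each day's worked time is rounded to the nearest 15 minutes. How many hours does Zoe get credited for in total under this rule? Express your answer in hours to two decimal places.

Tue: 6:42 AM–1:31 PM = 6 h 49 min → rounds to 6 h 45 min
Wed: 10:46 AM–10:34 PM = 11 h 48 min → rounds to 11 h 45 min
Thu: 11:22 AM–10:51 PM = 11 h 29 min → rounds to 11 h 30 min
Fri: 5:53 AM–10:25 AM = 4 h 32 min → rounds to 4 h 30 min
Total credited: 34 h 30 min.

34.50 hours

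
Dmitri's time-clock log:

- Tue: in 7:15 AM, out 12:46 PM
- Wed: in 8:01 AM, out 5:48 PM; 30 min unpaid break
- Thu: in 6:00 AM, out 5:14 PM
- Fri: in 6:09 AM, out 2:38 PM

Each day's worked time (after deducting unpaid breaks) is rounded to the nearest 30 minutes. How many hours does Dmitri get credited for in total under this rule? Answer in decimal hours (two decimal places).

Tue: 7:15 AM–12:46 PM = 5 h 31 min → rounds to 5 h 30 min
Wed: 8:01 AM–5:48 PM = 9 h 47 min − 30 min = 9 h 17 min → rounds to 9 h 30 min
Thu: 6:00 AM–5:14 PM = 11 h 14 min → rounds to 11 h 0 min
Fri: 6:09 AM–2:38 PM = 8 h 29 min → rounds to 8 h 30 min
Total credited: 34 h 30 min.

34.50 hours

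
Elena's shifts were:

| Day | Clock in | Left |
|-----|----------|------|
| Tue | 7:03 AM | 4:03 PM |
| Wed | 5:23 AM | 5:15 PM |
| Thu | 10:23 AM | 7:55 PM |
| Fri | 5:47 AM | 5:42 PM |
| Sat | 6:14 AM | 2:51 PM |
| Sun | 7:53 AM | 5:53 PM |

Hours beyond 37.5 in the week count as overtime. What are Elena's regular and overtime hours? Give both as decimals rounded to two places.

Tue: 7:03 AM–4:03 PM = 9 h 0 min
Wed: 5:23 AM–5:15 PM = 11 h 52 min
Thu: 10:23 AM–7:55 PM = 9 h 32 min
Fri: 5:47 AM–5:42 PM = 11 h 55 min
Sat: 6:14 AM–2:51 PM = 8 h 37 min
Sun: 7:53 AM–5:53 PM = 10 h 0 min
Total worked: 60 h 56 min = 60.93 h.
Threshold 37.5 h → overtime 23 h 26 min, regular 37 h 30 min.

Regular 37.50 hours, overtime 23.43 hours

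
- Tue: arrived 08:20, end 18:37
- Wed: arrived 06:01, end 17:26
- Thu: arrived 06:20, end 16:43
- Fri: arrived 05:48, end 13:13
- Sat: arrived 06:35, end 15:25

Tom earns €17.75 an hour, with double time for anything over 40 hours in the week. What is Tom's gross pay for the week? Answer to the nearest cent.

€1005.83

Tue: 08:20–18:37 = 10 h 17 min
Wed: 06:01–17:26 = 11 h 25 min
Thu: 06:20–16:43 = 10 h 23 min
Fri: 05:48–13:13 = 7 h 25 min
Sat: 06:35–15:25 = 8 h 50 min
Total worked: 48 h 20 min = 2900 min.
Regular 40 h 0 min = 2400 min at €17.75/h; overtime 8 h 20 min = 500 min at €35.50/h.
Pay = (2400 × €17.75 + 500 × €35.50) ÷ 60 = €1005.83.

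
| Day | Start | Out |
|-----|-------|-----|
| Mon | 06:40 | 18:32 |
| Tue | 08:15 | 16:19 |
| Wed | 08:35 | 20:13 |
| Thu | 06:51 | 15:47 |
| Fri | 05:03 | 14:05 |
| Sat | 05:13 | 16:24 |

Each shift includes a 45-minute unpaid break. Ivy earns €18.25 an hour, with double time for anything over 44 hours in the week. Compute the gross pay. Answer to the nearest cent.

€1248.91

Mon: 06:40–18:32 = 11 h 52 min; less 45 min break → 11 h 7 min
Tue: 08:15–16:19 = 8 h 4 min; less 45 min break → 7 h 19 min
Wed: 08:35–20:13 = 11 h 38 min; less 45 min break → 10 h 53 min
Thu: 06:51–15:47 = 8 h 56 min; less 45 min break → 8 h 11 min
Fri: 05:03–14:05 = 9 h 2 min; less 45 min break → 8 h 17 min
Sat: 05:13–16:24 = 11 h 11 min; less 45 min break → 10 h 26 min
Total worked: 56 h 13 min = 3373 min.
Regular 44 h 0 min = 2640 min at €18.25/h; overtime 12 h 13 min = 733 min at €36.50/h.
Pay = (2640 × €18.25 + 733 × €36.50) ÷ 60 = €1248.91.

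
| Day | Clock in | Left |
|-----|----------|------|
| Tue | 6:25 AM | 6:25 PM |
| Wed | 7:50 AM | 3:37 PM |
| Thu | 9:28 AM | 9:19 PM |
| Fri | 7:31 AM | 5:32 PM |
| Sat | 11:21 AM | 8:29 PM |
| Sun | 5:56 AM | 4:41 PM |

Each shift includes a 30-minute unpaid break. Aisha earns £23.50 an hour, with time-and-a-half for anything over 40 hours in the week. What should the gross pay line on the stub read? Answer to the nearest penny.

£1593.30

Tue: 6:25 AM–6:25 PM = 12 h 0 min; less 30 min break → 11 h 30 min
Wed: 7:50 AM–3:37 PM = 7 h 47 min; less 30 min break → 7 h 17 min
Thu: 9:28 AM–9:19 PM = 11 h 51 min; less 30 min break → 11 h 21 min
Fri: 7:31 AM–5:32 PM = 10 h 1 min; less 30 min break → 9 h 31 min
Sat: 11:21 AM–8:29 PM = 9 h 8 min; less 30 min break → 8 h 38 min
Sun: 5:56 AM–4:41 PM = 10 h 45 min; less 30 min break → 10 h 15 min
Total worked: 58 h 32 min = 3512 min.
Regular 40 h 0 min = 2400 min at £23.50/h; overtime 18 h 32 min = 1112 min at £35.25/h.
Pay = (2400 × £23.50 + 1112 × £35.25) ÷ 60 = £1593.30.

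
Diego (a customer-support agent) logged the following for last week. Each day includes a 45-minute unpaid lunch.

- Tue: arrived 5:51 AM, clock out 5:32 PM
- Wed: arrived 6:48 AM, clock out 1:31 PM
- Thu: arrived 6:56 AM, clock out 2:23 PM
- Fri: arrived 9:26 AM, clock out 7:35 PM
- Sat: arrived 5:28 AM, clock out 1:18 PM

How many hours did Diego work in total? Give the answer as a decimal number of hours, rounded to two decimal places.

40.08 hours

Tue: 5:51 AM–5:32 PM = 11 h 41 min; less 45 min break → 10 h 56 min
Wed: 6:48 AM–1:31 PM = 6 h 43 min; less 45 min break → 5 h 58 min
Thu: 6:56 AM–2:23 PM = 7 h 27 min; less 45 min break → 6 h 42 min
Fri: 9:26 AM–7:35 PM = 10 h 9 min; less 45 min break → 9 h 24 min
Sat: 5:28 AM–1:18 PM = 7 h 50 min; less 45 min break → 7 h 5 min
Total: 10 h 56 min + 5 h 58 min + 6 h 42 min + 9 h 24 min + 7 h 5 min = 40 h 5 min.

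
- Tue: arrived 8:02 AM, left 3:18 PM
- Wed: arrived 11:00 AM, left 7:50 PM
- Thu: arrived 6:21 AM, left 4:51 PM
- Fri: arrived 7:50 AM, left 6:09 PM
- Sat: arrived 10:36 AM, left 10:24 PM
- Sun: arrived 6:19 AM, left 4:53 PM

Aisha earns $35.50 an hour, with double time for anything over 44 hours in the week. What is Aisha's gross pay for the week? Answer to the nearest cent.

$2647.12

Tue: 8:02 AM–3:18 PM = 7 h 16 min
Wed: 11:00 AM–7:50 PM = 8 h 50 min
Thu: 6:21 AM–4:51 PM = 10 h 30 min
Fri: 7:50 AM–6:09 PM = 10 h 19 min
Sat: 10:36 AM–10:24 PM = 11 h 48 min
Sun: 6:19 AM–4:53 PM = 10 h 34 min
Total worked: 59 h 17 min = 3557 min.
Regular 44 h 0 min = 2640 min at $35.50/h; overtime 15 h 17 min = 917 min at $71.00/h.
Pay = (2640 × $35.50 + 917 × $71.00) ÷ 60 = $2647.12.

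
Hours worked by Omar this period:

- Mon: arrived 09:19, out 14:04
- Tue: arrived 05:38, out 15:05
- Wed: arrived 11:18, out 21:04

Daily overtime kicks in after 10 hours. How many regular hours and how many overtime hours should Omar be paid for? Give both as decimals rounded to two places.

Mon: 09:19–14:04 = 4 h 45 min
Tue: 05:38–15:05 = 9 h 27 min
Wed: 11:18–21:04 = 9 h 46 min
Mon reg 4 h 45 min / OT 0 h 0 min; Tue reg 9 h 27 min / OT 0 h 0 min; Wed reg 9 h 46 min / OT 0 h 0 min.
Totals: regular 23 h 58 min, overtime 0 h 0 min.

Regular 23.97 hours, overtime 0.00 hours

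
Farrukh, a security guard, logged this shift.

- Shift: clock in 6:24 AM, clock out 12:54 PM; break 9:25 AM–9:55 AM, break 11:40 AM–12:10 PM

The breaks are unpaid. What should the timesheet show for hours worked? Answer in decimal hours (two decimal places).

5.50 hours

Shift: 6:24 AM–12:54 PM = 6 h 30 min; less 60 min break → 5 h 30 min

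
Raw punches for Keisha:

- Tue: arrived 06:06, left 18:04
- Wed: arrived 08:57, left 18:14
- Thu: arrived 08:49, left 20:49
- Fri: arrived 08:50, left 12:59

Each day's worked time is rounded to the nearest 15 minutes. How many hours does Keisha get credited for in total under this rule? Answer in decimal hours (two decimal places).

37.50 hours

Tue: 06:06–18:04 = 11 h 58 min → rounds to 12 h 0 min
Wed: 08:57–18:14 = 9 h 17 min → rounds to 9 h 15 min
Thu: 08:49–20:49 = 12 h 0 min → rounds to 12 h 0 min
Fri: 08:50–12:59 = 4 h 9 min → rounds to 4 h 15 min
Total credited: 37 h 30 min.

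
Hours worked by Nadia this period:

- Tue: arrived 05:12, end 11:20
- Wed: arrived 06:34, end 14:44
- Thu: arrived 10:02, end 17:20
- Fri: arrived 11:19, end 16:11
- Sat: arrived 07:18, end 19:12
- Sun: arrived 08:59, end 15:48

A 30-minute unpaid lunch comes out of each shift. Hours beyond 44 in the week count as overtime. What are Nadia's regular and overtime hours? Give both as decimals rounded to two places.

Tue: 05:12–11:20 = 6 h 8 min; less 30 min break → 5 h 38 min
Wed: 06:34–14:44 = 8 h 10 min; less 30 min break → 7 h 40 min
Thu: 10:02–17:20 = 7 h 18 min; less 30 min break → 6 h 48 min
Fri: 11:19–16:11 = 4 h 52 min; less 30 min break → 4 h 22 min
Sat: 07:18–19:12 = 11 h 54 min; less 30 min break → 11 h 24 min
Sun: 08:59–15:48 = 6 h 49 min; less 30 min break → 6 h 19 min
Total worked: 42 h 11 min = 42.18 h.
Threshold 44 h → overtime 0 h 0 min, regular 42 h 11 min.

Regular 42.18 hours, overtime 0.00 hours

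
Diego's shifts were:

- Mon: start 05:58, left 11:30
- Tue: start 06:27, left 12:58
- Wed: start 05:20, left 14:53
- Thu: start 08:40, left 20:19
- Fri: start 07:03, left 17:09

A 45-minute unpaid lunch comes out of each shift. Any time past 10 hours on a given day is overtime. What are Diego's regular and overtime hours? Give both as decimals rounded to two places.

Regular 38.70 hours, overtime 0.90 hours

Mon: 05:58–11:30 = 5 h 32 min; less 45 min break → 4 h 47 min
Tue: 06:27–12:58 = 6 h 31 min; less 45 min break → 5 h 46 min
Wed: 05:20–14:53 = 9 h 33 min; less 45 min break → 8 h 48 min
Thu: 08:40–20:19 = 11 h 39 min; less 45 min break → 10 h 54 min
Fri: 07:03–17:09 = 10 h 6 min; less 45 min break → 9 h 21 min
Mon reg 4 h 47 min / OT 0 h 0 min; Tue reg 5 h 46 min / OT 0 h 0 min; Wed reg 8 h 48 min / OT 0 h 0 min; Thu reg 10 h 0 min / OT 0 h 54 min; Fri reg 9 h 21 min / OT 0 h 0 min.
Totals: regular 38 h 42 min, overtime 0 h 54 min.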